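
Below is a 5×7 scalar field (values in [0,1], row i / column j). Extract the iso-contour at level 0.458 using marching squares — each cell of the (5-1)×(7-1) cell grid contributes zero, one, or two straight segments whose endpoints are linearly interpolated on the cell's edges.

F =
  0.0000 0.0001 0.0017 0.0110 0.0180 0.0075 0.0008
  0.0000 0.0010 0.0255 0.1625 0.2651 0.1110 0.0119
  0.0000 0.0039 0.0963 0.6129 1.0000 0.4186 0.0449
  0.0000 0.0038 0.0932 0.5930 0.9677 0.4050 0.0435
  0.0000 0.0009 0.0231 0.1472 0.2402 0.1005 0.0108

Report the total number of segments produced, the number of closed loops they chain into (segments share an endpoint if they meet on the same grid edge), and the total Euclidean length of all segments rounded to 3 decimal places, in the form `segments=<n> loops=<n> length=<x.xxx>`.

cell (1,2): code 0100 → (1.656,3.000)–(2.000,2.700)
cell (1,3): code 1100 → (1.262,4.000)–(1.656,3.000)
cell (1,4): code 1000 → (2.000,4.932)–(1.262,4.000)
cell (2,2): code 0110 → (2.000,2.700)–(3.000,2.730)
cell (2,4): code 1001 → (3.000,4.906)–(2.000,4.932)
cell (3,2): code 0010 → (3.000,2.730)–(3.303,3.000)
cell (3,3): code 0011 → (3.303,3.000)–(3.701,4.000)
cell (3,4): code 0001 → (3.701,4.000)–(3.000,4.906)
total: 8 segments, chained into 1 closed loop(s), length Σ = 7.347575

segments=8 loops=1 length=7.348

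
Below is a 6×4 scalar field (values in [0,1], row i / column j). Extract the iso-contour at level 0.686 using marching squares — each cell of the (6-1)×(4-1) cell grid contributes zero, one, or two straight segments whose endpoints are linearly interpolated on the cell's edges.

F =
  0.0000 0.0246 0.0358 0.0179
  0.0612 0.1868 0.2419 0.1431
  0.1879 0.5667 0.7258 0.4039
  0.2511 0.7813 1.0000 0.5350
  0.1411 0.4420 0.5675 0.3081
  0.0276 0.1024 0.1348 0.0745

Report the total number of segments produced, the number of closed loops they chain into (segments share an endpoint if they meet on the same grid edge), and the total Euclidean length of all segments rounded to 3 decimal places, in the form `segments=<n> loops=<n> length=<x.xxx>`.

segments=8 loops=1 length=5.386

cell (1,1): code 0100 → (1.918,2.000)–(2.000,1.750)
cell (1,2): code 1000 → (2.000,2.124)–(1.918,2.000)
cell (2,0): code 0100 → (2.556,1.000)–(3.000,0.820)
cell (2,1): code 1110 → (2.000,1.750)–(2.556,1.000)
cell (2,2): code 1001 → (3.000,2.675)–(2.000,2.124)
cell (3,0): code 0010 → (3.000,0.820)–(3.281,1.000)
cell (3,1): code 0011 → (3.281,1.000)–(3.726,2.000)
cell (3,2): code 0001 → (3.726,2.000)–(3.000,2.675)
total: 8 segments, chained into 1 closed loop(s), length Σ = 5.385971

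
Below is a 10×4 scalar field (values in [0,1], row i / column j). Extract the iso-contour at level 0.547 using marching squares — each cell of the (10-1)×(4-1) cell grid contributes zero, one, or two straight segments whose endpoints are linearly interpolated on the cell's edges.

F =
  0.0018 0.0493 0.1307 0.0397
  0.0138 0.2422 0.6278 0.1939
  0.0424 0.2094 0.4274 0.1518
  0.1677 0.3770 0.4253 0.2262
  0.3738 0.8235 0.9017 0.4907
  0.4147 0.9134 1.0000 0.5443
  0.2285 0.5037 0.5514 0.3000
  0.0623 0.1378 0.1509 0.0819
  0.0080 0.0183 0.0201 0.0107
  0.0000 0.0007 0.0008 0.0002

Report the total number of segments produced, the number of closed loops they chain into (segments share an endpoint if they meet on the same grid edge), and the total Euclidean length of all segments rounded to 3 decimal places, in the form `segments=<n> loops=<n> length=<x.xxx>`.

segments=14 loops=2 length=10.029

cell (0,1): code 0100 → (0.837,2.000)–(1.000,1.790)
cell (0,2): code 1000 → (1.000,2.186)–(0.837,2.000)
cell (1,1): code 0010 → (1.000,1.790)–(1.403,2.000)
cell (1,2): code 0001 → (1.403,2.000)–(1.000,2.186)
cell (3,0): code 0100 → (3.381,1.000)–(4.000,0.385)
cell (3,1): code 1100 → (3.255,2.000)–(3.381,1.000)
cell (3,2): code 1000 → (4.000,2.863)–(3.255,2.000)
cell (4,0): code 0110 → (4.000,0.385)–(5.000,0.265)
cell (4,2): code 1001 → (5.000,2.994)–(4.000,2.863)
cell (5,0): code 0010 → (5.000,0.265)–(5.894,1.000)
cell (5,1): code 0111 → (5.894,1.000)–(6.000,1.908)
cell (5,2): code 1001 → (6.000,2.018)–(5.000,2.994)
cell (6,1): code 0010 → (6.000,1.908)–(6.011,2.000)
cell (6,2): code 0001 → (6.011,2.000)–(6.000,2.018)
total: 14 segments, chained into 2 closed loop(s), length Σ = 10.029472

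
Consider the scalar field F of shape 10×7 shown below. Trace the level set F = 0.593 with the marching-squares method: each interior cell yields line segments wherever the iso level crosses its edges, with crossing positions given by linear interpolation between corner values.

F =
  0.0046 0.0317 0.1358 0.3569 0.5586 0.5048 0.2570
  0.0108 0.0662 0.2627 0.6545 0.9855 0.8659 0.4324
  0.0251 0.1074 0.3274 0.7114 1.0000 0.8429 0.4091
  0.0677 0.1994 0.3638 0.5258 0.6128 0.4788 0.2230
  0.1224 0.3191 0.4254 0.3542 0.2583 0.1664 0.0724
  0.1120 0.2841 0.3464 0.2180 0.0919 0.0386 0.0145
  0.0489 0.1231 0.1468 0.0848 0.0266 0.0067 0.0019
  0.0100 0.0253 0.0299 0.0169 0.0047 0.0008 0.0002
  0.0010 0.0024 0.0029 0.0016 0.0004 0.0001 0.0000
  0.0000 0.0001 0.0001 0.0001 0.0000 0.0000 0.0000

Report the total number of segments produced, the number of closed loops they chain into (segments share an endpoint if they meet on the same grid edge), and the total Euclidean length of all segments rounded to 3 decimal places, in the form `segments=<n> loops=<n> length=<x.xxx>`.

cell (0,2): code 0100 → (0.793,3.000)–(1.000,2.843)
cell (0,3): code 1100 → (0.081,4.000)–(0.793,3.000)
cell (0,4): code 1100 → (0.244,5.000)–(0.081,4.000)
cell (0,5): code 1000 → (1.000,5.630)–(0.244,5.000)
cell (1,2): code 0110 → (1.000,2.843)–(2.000,2.692)
cell (1,5): code 1001 → (2.000,5.576)–(1.000,5.630)
cell (2,2): code 0010 → (2.000,2.692)–(2.638,3.000)
cell (2,3): code 0111 → (2.638,3.000)–(3.000,3.772)
cell (2,4): code 1011 → (3.000,4.148)–(2.686,5.000)
cell (2,5): code 0001 → (2.686,5.000)–(2.000,5.576)
cell (3,3): code 0010 → (3.000,3.772)–(3.056,4.000)
cell (3,4): code 0001 → (3.056,4.000)–(3.000,4.148)
total: 12 segments, chained into 1 closed loop(s), length Σ = 9.255342

segments=12 loops=1 length=9.255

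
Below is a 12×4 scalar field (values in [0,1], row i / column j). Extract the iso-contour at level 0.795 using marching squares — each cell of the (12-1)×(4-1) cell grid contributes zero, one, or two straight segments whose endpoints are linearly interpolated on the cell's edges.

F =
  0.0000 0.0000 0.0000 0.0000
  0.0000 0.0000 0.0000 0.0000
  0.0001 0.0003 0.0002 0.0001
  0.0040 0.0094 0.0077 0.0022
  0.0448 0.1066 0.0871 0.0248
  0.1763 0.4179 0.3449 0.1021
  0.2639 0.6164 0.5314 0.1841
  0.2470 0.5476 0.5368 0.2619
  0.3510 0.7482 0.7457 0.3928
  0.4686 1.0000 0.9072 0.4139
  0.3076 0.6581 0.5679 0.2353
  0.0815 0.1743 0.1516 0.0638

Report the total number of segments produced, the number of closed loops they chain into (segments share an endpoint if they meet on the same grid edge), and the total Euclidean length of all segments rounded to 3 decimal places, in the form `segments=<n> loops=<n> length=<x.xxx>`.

cell (8,0): code 0100 → (8.186,1.000)–(9.000,0.614)
cell (8,1): code 1100 → (8.305,2.000)–(8.186,1.000)
cell (8,2): code 1000 → (9.000,2.227)–(8.305,2.000)
cell (9,0): code 0010 → (9.000,0.614)–(9.600,1.000)
cell (9,1): code 0011 → (9.600,1.000)–(9.331,2.000)
cell (9,2): code 0001 → (9.331,2.000)–(9.000,2.227)
total: 6 segments, chained into 1 closed loop(s), length Σ = 4.788884

segments=6 loops=1 length=4.789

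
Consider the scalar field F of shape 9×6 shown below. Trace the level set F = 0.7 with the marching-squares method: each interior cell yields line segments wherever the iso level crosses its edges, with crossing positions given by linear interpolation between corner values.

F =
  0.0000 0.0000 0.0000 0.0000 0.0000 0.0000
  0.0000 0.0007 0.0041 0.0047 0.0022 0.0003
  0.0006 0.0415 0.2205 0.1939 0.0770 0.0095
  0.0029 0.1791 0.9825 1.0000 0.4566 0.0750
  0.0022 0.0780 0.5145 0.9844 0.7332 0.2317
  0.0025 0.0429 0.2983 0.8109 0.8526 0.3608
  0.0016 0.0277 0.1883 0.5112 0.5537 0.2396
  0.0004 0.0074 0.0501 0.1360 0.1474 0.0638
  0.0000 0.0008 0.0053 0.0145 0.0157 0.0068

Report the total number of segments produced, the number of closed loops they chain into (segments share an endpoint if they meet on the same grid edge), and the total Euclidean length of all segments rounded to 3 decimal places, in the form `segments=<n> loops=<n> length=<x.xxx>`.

cell (2,1): code 0100 → (2.629,2.000)–(3.000,1.648)
cell (2,2): code 1100 → (2.628,3.000)–(2.629,2.000)
cell (2,3): code 1000 → (3.000,3.552)–(2.628,3.000)
cell (3,1): code 0010 → (3.000,1.648)–(3.604,2.000)
cell (3,2): code 0111 → (3.604,2.000)–(4.000,2.395)
cell (3,3): code 1101 → (3.880,4.000)–(3.000,3.552)
cell (3,4): code 1000 → (4.000,4.066)–(3.880,4.000)
cell (4,2): code 0110 → (4.000,2.395)–(5.000,2.784)
cell (4,4): code 1001 → (5.000,4.310)–(4.000,4.066)
cell (5,2): code 0010 → (5.000,2.784)–(5.370,3.000)
cell (5,3): code 0011 → (5.370,3.000)–(5.511,4.000)
cell (5,4): code 0001 → (5.511,4.000)–(5.000,4.310)
total: 12 segments, chained into 1 closed loop(s), length Σ = 8.697472

segments=12 loops=1 length=8.697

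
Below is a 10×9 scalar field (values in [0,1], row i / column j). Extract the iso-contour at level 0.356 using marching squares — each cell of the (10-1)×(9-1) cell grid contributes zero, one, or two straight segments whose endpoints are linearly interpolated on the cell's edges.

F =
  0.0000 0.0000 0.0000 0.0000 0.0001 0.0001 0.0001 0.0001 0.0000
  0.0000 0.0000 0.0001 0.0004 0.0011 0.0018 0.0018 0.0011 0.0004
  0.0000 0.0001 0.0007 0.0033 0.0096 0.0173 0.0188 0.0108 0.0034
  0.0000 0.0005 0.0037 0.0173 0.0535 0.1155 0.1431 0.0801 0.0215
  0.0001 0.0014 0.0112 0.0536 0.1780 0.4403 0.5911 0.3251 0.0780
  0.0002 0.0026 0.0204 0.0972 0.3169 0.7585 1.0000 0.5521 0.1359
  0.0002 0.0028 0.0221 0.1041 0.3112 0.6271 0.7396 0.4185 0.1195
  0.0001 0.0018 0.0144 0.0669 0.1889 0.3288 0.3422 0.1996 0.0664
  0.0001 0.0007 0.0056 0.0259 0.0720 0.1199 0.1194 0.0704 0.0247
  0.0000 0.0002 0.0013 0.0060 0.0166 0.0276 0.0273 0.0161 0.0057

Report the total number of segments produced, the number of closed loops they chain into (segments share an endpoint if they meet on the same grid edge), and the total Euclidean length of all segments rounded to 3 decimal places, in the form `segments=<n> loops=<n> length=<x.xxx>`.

segments=12 loops=1 length=10.649

cell (3,4): code 0100 → (3.740,5.000)–(4.000,4.679)
cell (3,5): code 1100 → (3.475,6.000)–(3.740,5.000)
cell (3,6): code 1000 → (4.000,6.884)–(3.475,6.000)
cell (4,4): code 0110 → (4.000,4.679)–(5.000,4.089)
cell (4,6): code 1101 → (4.136,7.000)–(4.000,6.884)
cell (4,7): code 1000 → (5.000,7.471)–(4.136,7.000)
cell (5,4): code 0110 → (5.000,4.089)–(6.000,4.142)
cell (5,7): code 1001 → (6.000,7.209)–(5.000,7.471)
cell (6,4): code 0010 → (6.000,4.142)–(6.909,5.000)
cell (6,5): code 0011 → (6.909,5.000)–(6.965,6.000)
cell (6,6): code 0011 → (6.965,6.000)–(6.286,7.000)
cell (6,7): code 0001 → (6.286,7.000)–(6.000,7.209)
total: 12 segments, chained into 1 closed loop(s), length Σ = 10.649430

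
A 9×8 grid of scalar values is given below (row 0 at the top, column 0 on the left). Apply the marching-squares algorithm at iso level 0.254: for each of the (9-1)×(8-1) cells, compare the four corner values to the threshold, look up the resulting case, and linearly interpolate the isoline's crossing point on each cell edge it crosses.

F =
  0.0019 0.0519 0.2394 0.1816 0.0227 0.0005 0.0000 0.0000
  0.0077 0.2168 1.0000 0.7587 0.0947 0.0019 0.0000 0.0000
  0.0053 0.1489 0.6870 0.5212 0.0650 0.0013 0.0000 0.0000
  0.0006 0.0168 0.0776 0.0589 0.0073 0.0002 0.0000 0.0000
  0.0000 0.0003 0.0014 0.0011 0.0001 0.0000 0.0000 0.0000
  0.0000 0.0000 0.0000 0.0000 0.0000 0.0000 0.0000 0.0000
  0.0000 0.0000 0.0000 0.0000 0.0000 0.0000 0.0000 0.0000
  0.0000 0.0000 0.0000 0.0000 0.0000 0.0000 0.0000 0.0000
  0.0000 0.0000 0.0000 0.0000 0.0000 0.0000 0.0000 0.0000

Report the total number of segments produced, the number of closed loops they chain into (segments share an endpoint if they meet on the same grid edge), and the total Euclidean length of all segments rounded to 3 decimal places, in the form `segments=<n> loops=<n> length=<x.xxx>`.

cell (0,1): code 0100 → (0.019,2.000)–(1.000,1.047)
cell (0,2): code 1100 → (0.125,3.000)–(0.019,2.000)
cell (0,3): code 1000 → (1.000,3.760)–(0.125,3.000)
cell (1,1): code 0110 → (1.000,1.047)–(2.000,1.195)
cell (1,3): code 1001 → (2.000,3.586)–(1.000,3.760)
cell (2,1): code 0010 → (2.000,1.195)–(2.711,2.000)
cell (2,2): code 0011 → (2.711,2.000)–(2.578,3.000)
cell (2,3): code 0001 → (2.578,3.000)–(2.000,3.586)
total: 8 segments, chained into 1 closed loop(s), length Σ = 8.462584

segments=8 loops=1 length=8.463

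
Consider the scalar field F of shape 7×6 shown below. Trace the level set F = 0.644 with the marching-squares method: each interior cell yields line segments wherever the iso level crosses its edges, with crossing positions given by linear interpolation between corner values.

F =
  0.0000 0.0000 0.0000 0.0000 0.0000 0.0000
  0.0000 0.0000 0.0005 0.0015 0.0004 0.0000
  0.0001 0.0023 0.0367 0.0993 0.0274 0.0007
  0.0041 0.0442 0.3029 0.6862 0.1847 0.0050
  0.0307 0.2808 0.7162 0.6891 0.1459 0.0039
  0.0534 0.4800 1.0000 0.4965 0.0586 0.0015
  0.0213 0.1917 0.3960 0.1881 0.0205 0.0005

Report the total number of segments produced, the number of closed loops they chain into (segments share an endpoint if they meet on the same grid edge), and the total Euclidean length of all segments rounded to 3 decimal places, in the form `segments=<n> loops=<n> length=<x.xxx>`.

segments=10 loops=1 length=6.716

cell (2,2): code 0100 → (2.928,3.000)–(3.000,2.890)
cell (2,3): code 1000 → (3.000,3.084)–(2.928,3.000)
cell (3,1): code 0100 → (3.825,2.000)–(4.000,1.834)
cell (3,2): code 1110 → (3.000,2.890)–(3.825,2.000)
cell (3,3): code 1001 → (4.000,3.083)–(3.000,3.084)
cell (4,1): code 0110 → (4.000,1.834)–(5.000,1.315)
cell (4,2): code 1011 → (5.000,2.707)–(4.234,3.000)
cell (4,3): code 0001 → (4.234,3.000)–(4.000,3.083)
cell (5,1): code 0010 → (5.000,1.315)–(5.589,2.000)
cell (5,2): code 0001 → (5.589,2.000)–(5.000,2.707)
total: 10 segments, chained into 1 closed loop(s), length Σ = 6.715584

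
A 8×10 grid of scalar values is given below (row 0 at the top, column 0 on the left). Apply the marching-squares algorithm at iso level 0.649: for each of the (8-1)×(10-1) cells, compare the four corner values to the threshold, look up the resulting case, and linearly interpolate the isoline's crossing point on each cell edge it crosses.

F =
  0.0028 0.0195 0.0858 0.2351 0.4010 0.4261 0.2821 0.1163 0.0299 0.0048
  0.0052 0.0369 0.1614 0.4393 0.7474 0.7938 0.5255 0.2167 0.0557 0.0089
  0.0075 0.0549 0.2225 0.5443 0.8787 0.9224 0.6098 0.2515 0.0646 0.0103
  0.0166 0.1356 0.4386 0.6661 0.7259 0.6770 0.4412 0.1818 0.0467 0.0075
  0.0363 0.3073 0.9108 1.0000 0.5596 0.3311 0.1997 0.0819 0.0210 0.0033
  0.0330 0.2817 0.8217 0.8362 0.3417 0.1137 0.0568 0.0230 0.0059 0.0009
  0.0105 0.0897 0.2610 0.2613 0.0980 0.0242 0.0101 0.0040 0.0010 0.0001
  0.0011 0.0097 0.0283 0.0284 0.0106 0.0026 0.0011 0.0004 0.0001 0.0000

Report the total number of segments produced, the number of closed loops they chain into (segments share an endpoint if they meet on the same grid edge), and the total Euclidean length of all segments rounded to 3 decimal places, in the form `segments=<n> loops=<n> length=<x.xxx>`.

segments=18 loops=1 length=14.102

cell (0,3): code 0100 → (0.716,4.000)–(1.000,3.681)
cell (0,4): code 1100 → (0.606,5.000)–(0.716,4.000)
cell (0,5): code 1000 → (1.000,5.540)–(0.606,5.000)
cell (1,3): code 0110 → (1.000,3.681)–(2.000,3.313)
cell (1,5): code 1001 → (2.000,5.875)–(1.000,5.540)
cell (2,2): code 0100 → (2.860,3.000)–(3.000,2.925)
cell (2,3): code 1110 → (2.000,3.313)–(2.860,3.000)
cell (2,5): code 1001 → (3.000,5.119)–(2.000,5.875)
cell (3,1): code 0100 → (3.446,2.000)–(4.000,1.566)
cell (3,2): code 1110 → (3.000,2.925)–(3.446,2.000)
cell (3,3): code 1011 → (4.000,3.797)–(3.462,4.000)
cell (3,4): code 0011 → (3.462,4.000)–(3.081,5.000)
cell (3,5): code 0001 → (3.081,5.000)–(3.000,5.119)
cell (4,1): code 0110 → (4.000,1.566)–(5.000,1.680)
cell (4,3): code 1001 → (5.000,3.379)–(4.000,3.797)
cell (5,1): code 0010 → (5.000,1.680)–(5.308,2.000)
cell (5,2): code 0011 → (5.308,2.000)–(5.326,3.000)
cell (5,3): code 0001 → (5.326,3.000)–(5.000,3.379)
total: 18 segments, chained into 1 closed loop(s), length Σ = 14.102316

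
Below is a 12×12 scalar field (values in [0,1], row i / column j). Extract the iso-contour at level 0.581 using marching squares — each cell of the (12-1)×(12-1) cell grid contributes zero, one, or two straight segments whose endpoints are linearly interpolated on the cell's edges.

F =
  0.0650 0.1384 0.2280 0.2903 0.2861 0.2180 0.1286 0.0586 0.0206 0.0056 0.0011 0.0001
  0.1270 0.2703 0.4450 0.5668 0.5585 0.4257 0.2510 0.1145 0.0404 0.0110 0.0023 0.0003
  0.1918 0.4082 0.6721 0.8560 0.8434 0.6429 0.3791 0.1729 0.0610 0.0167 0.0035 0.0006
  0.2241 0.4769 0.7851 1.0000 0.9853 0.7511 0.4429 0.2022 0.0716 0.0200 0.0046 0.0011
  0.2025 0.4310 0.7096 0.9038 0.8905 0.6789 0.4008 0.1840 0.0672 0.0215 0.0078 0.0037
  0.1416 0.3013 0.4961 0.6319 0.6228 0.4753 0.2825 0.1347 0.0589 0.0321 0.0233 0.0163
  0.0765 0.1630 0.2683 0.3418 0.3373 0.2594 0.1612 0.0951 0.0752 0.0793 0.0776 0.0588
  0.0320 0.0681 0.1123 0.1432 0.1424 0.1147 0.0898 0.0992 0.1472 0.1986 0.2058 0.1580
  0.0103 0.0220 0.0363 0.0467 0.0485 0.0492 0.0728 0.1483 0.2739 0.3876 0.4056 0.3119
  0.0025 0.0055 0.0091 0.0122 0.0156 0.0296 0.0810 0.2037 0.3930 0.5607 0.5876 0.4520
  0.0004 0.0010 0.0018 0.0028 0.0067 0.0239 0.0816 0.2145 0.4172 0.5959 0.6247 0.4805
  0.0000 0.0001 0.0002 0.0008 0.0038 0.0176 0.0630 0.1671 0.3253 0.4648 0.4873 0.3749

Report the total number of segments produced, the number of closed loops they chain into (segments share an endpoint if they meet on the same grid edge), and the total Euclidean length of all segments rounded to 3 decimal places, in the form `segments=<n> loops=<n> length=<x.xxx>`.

cell (1,1): code 0100 → (1.599,2.000)–(2.000,1.655)
cell (1,2): code 1100 → (1.049,3.000)–(1.599,2.000)
cell (1,3): code 1100 → (1.079,4.000)–(1.049,3.000)
cell (1,4): code 1100 → (1.715,5.000)–(1.079,4.000)
cell (1,5): code 1000 → (2.000,5.235)–(1.715,5.000)
cell (2,1): code 0110 → (2.000,1.655)–(3.000,1.338)
cell (2,5): code 1001 → (3.000,5.552)–(2.000,5.235)
cell (3,1): code 0110 → (3.000,1.338)–(4.000,1.538)
cell (3,5): code 1001 → (4.000,5.352)–(3.000,5.552)
cell (4,1): code 0010 → (4.000,1.538)–(4.602,2.000)
cell (4,2): code 0111 → (4.602,2.000)–(5.000,2.625)
cell (4,4): code 1011 → (5.000,4.283)–(4.481,5.000)
cell (4,5): code 0001 → (4.481,5.000)–(4.000,5.352)
cell (5,2): code 0010 → (5.000,2.625)–(5.175,3.000)
cell (5,3): code 0011 → (5.175,3.000)–(5.146,4.000)
cell (5,4): code 0001 → (5.146,4.000)–(5.000,4.283)
cell (8,9): code 0100 → (8.964,10.000)–(9.000,9.755)
cell (8,10): code 1000 → (9.000,10.049)–(8.964,10.000)
cell (9,8): code 0100 → (9.577,9.000)–(10.000,8.917)
cell (9,9): code 1110 → (9.000,9.755)–(9.577,9.000)
cell (9,10): code 1001 → (10.000,10.303)–(9.000,10.049)
cell (10,8): code 0010 → (10.000,8.917)–(10.114,9.000)
cell (10,9): code 0011 → (10.114,9.000)–(10.318,10.000)
cell (10,10): code 0001 → (10.318,10.000)–(10.000,10.303)
total: 24 segments, chained into 2 closed loop(s), length Σ = 17.399614

segments=24 loops=2 length=17.400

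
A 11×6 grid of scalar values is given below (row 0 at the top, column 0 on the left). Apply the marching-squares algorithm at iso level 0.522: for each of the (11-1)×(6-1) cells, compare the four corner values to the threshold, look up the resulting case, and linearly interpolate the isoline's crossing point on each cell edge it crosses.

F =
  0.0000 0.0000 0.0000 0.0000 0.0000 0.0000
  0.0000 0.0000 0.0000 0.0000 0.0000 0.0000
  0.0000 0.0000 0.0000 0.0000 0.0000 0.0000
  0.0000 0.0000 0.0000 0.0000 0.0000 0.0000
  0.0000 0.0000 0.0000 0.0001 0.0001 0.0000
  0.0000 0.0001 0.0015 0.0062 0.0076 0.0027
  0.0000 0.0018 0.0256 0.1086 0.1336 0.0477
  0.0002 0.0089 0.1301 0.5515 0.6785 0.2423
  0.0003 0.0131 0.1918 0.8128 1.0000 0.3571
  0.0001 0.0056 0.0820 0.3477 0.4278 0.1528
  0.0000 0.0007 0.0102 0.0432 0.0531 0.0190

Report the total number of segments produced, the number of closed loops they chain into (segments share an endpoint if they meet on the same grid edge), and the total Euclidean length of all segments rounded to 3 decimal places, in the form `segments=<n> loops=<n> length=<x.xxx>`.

segments=8 loops=1 length=6.649

cell (6,2): code 0100 → (6.933,3.000)–(7.000,2.930)
cell (6,3): code 1100 → (6.713,4.000)–(6.933,3.000)
cell (6,4): code 1000 → (7.000,4.359)–(6.713,4.000)
cell (7,2): code 0110 → (7.000,2.930)–(8.000,2.532)
cell (7,4): code 1001 → (8.000,4.744)–(7.000,4.359)
cell (8,2): code 0010 → (8.000,2.532)–(8.625,3.000)
cell (8,3): code 0011 → (8.625,3.000)–(8.835,4.000)
cell (8,4): code 0001 → (8.835,4.000)–(8.000,4.744)
total: 8 segments, chained into 1 closed loop(s), length Σ = 6.649420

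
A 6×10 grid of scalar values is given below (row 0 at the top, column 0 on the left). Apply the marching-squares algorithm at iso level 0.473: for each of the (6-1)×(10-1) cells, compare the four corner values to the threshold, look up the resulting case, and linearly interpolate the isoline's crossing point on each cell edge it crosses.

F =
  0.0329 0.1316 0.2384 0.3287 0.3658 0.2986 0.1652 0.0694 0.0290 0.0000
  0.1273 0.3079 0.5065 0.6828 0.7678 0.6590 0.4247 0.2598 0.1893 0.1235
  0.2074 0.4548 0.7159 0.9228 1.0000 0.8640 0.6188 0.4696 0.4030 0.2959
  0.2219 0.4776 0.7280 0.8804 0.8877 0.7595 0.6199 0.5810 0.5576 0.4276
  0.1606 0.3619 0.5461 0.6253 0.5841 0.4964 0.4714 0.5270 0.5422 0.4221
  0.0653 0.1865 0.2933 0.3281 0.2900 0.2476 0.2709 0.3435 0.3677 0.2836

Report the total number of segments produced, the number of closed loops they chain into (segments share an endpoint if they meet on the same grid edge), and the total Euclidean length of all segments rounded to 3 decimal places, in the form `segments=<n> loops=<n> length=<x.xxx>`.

cell (0,1): code 0100 → (0.875,2.000)–(1.000,1.831)
cell (0,2): code 1100 → (0.408,3.000)–(0.875,2.000)
cell (0,3): code 1100 → (0.267,4.000)–(0.408,3.000)
cell (0,4): code 1100 → (0.484,5.000)–(0.267,4.000)
cell (0,5): code 1000 → (1.000,5.794)–(0.484,5.000)
cell (1,1): code 0110 → (1.000,1.831)–(2.000,1.070)
cell (1,5): code 1101 → (1.249,6.000)–(1.000,5.794)
cell (1,6): code 1000 → (2.000,6.977)–(1.249,6.000)
cell (2,0): code 0100 → (2.798,1.000)–(3.000,0.982)
cell (2,1): code 1110 → (2.000,1.070)–(2.798,1.000)
cell (2,6): code 1101 → (2.031,7.000)–(2.000,6.977)
cell (2,7): code 1100 → (2.453,8.000)–(2.031,7.000)
cell (2,8): code 1000 → (3.000,8.651)–(2.453,8.000)
cell (3,0): code 0010 → (3.000,0.982)–(3.040,1.000)
cell (3,1): code 0111 → (3.040,1.000)–(4.000,1.603)
cell (3,5): code 1011 → (4.000,5.936)–(3.989,6.000)
cell (3,6): code 0111 → (3.989,6.000)–(4.000,6.029)
cell (3,8): code 1001 → (4.000,8.576)–(3.000,8.651)
cell (4,1): code 0010 → (4.000,1.603)–(4.289,2.000)
cell (4,2): code 0011 → (4.289,2.000)–(4.512,3.000)
cell (4,3): code 0011 → (4.512,3.000)–(4.378,4.000)
cell (4,4): code 0011 → (4.378,4.000)–(4.094,5.000)
cell (4,5): code 0001 → (4.094,5.000)–(4.000,5.936)
cell (4,6): code 0010 → (4.000,6.029)–(4.294,7.000)
cell (4,7): code 0011 → (4.294,7.000)–(4.397,8.000)
cell (4,8): code 0001 → (4.397,8.000)–(4.000,8.576)
total: 26 segments, chained into 1 closed loop(s), length Σ = 19.584629

segments=26 loops=1 length=19.585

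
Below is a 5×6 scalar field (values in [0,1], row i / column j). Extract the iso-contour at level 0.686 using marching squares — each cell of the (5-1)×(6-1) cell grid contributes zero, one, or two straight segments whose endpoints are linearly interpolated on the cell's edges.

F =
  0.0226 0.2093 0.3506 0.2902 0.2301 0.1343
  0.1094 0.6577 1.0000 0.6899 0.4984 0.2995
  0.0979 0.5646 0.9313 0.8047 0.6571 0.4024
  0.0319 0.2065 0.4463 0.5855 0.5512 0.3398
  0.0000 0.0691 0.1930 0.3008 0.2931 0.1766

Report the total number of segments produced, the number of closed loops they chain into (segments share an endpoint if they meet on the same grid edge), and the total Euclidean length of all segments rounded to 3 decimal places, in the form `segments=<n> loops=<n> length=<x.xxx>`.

segments=8 loops=1 length=7.276

cell (0,1): code 0100 → (0.516,2.000)–(1.000,1.083)
cell (0,2): code 1100 → (0.990,3.000)–(0.516,2.000)
cell (0,3): code 1000 → (1.000,3.020)–(0.990,3.000)
cell (1,1): code 0110 → (1.000,1.083)–(2.000,1.331)
cell (1,3): code 1001 → (2.000,3.804)–(1.000,3.020)
cell (2,1): code 0010 → (2.000,1.331)–(2.506,2.000)
cell (2,2): code 0011 → (2.506,2.000)–(2.542,3.000)
cell (2,3): code 0001 → (2.542,3.000)–(2.000,3.804)
total: 8 segments, chained into 1 closed loop(s), length Σ = 7.275848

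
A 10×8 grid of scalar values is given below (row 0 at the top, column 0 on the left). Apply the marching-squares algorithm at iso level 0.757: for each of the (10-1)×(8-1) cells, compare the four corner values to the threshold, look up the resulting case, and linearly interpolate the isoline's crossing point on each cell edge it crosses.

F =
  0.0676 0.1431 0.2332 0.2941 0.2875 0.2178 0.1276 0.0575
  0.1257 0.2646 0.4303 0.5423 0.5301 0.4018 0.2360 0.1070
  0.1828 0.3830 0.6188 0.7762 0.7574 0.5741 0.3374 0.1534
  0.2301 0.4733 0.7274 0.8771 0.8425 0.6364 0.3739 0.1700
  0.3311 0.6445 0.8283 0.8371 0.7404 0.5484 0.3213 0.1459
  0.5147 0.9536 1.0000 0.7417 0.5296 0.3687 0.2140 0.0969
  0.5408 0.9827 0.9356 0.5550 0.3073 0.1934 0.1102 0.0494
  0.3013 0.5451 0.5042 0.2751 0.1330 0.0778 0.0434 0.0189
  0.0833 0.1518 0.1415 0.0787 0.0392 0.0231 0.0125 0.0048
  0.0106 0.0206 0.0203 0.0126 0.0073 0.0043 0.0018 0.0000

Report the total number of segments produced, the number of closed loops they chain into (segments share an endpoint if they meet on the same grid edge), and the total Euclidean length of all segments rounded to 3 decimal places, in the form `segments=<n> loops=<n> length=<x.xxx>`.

cell (1,2): code 0100 → (1.918,3.000)–(2.000,2.878)
cell (1,3): code 1100 → (1.998,4.000)–(1.918,3.000)
cell (1,4): code 1000 → (2.000,4.002)–(1.998,4.000)
cell (2,2): code 0110 → (2.000,2.878)–(3.000,2.198)
cell (2,4): code 1001 → (3.000,4.415)–(2.000,4.002)
cell (3,1): code 0100 → (3.293,2.000)–(4.000,1.612)
cell (3,2): code 1110 → (3.000,2.198)–(3.293,2.000)
cell (3,3): code 1011 → (4.000,3.828)–(3.837,4.000)
cell (3,4): code 0001 → (3.837,4.000)–(3.000,4.415)
cell (4,0): code 0100 → (4.364,1.000)–(5.000,0.552)
cell (4,1): code 1110 → (4.000,1.612)–(4.364,1.000)
cell (4,2): code 1011 → (5.000,2.941)–(4.840,3.000)
cell (4,3): code 0001 → (4.840,3.000)–(4.000,3.828)
cell (5,0): code 0110 → (5.000,0.552)–(6.000,0.489)
cell (5,2): code 1001 → (6.000,2.469)–(5.000,2.941)
cell (6,0): code 0010 → (6.000,0.489)–(6.516,1.000)
cell (6,1): code 0011 → (6.516,1.000)–(6.414,2.000)
cell (6,2): code 0001 → (6.414,2.000)–(6.000,2.469)
total: 18 segments, chained into 1 closed loop(s), length Σ = 13.080024

segments=18 loops=1 length=13.080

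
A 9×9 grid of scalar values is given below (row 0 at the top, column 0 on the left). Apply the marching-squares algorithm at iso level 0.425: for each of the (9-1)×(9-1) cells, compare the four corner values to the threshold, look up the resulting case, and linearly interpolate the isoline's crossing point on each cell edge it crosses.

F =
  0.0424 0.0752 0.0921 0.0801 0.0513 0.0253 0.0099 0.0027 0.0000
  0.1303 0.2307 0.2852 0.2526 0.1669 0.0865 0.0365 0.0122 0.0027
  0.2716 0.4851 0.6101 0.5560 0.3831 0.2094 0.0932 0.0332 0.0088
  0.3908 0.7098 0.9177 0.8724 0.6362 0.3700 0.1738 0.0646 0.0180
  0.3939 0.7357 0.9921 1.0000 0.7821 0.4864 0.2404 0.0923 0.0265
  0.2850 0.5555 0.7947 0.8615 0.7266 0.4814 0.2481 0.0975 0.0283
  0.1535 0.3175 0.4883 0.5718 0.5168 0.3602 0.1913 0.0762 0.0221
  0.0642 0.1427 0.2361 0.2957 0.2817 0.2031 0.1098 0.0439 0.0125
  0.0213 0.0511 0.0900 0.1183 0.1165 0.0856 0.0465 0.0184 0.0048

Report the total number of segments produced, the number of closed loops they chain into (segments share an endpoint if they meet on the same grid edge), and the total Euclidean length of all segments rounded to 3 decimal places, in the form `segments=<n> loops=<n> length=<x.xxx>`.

cell (1,0): code 0100 → (1.764,1.000)–(2.000,0.719)
cell (1,1): code 1100 → (1.430,2.000)–(1.764,1.000)
cell (1,2): code 1100 → (1.568,3.000)–(1.430,2.000)
cell (1,3): code 1000 → (2.000,3.758)–(1.568,3.000)
cell (2,0): code 0110 → (2.000,0.719)–(3.000,0.107)
cell (2,3): code 1101 → (2.166,4.000)–(2.000,3.758)
cell (2,4): code 1000 → (3.000,4.793)–(2.166,4.000)
cell (3,0): code 0110 → (3.000,0.107)–(4.000,0.091)
cell (3,4): code 1101 → (3.473,5.000)–(3.000,4.793)
cell (3,5): code 1000 → (4.000,5.250)–(3.473,5.000)
cell (4,0): code 0110 → (4.000,0.091)–(5.000,0.518)
cell (4,5): code 1001 → (5.000,5.242)–(4.000,5.250)
cell (5,0): code 0010 → (5.000,0.518)–(5.548,1.000)
cell (5,1): code 0111 → (5.548,1.000)–(6.000,1.629)
cell (5,4): code 1011 → (6.000,4.586)–(5.465,5.000)
cell (5,5): code 0001 → (5.465,5.000)–(5.000,5.242)
cell (6,1): code 0010 → (6.000,1.629)–(6.251,2.000)
cell (6,2): code 0011 → (6.251,2.000)–(6.532,3.000)
cell (6,3): code 0011 → (6.532,3.000)–(6.390,4.000)
cell (6,4): code 0001 → (6.390,4.000)–(6.000,4.586)
total: 20 segments, chained into 1 closed loop(s), length Σ = 16.012744

segments=20 loops=1 length=16.013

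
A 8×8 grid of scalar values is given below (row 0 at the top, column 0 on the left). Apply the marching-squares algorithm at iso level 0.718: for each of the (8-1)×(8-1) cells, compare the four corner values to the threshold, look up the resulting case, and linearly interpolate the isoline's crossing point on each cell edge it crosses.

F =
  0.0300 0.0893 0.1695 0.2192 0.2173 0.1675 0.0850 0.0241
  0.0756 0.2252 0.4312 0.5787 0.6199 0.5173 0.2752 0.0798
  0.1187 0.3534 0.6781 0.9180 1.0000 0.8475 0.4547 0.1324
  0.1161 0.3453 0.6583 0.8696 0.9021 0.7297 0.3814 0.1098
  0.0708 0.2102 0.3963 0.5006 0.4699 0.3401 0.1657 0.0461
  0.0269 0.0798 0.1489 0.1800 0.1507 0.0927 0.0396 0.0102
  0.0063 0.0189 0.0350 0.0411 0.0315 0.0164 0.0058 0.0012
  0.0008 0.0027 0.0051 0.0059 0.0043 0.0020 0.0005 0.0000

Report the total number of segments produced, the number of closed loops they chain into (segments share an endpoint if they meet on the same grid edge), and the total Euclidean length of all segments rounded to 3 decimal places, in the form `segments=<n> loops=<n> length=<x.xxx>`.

segments=10 loops=1 length=8.601

cell (1,2): code 0100 → (1.411,3.000)–(2.000,2.166)
cell (1,3): code 1100 → (1.258,4.000)–(1.411,3.000)
cell (1,4): code 1100 → (1.608,5.000)–(1.258,4.000)
cell (1,5): code 1000 → (2.000,5.330)–(1.608,5.000)
cell (2,2): code 0110 → (2.000,2.166)–(3.000,2.283)
cell (2,5): code 1001 → (3.000,5.034)–(2.000,5.330)
cell (3,2): code 0010 → (3.000,2.283)–(3.411,3.000)
cell (3,3): code 0011 → (3.411,3.000)–(3.426,4.000)
cell (3,4): code 0011 → (3.426,4.000)–(3.030,5.000)
cell (3,5): code 0001 → (3.030,5.000)–(3.000,5.034)
total: 10 segments, chained into 1 closed loop(s), length Σ = 8.601423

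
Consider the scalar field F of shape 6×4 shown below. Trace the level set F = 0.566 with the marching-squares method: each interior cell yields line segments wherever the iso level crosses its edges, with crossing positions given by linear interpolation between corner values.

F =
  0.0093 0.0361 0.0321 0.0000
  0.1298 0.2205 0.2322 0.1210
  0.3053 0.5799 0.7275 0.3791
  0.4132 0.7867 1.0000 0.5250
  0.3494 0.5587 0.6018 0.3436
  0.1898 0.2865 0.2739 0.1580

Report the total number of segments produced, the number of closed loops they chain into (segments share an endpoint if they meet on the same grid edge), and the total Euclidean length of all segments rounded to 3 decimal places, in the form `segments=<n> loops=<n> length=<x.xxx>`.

segments=10 loops=1 length=7.490

cell (1,0): code 0100 → (1.961,1.000)–(2.000,0.949)
cell (1,1): code 1100 → (1.674,2.000)–(1.961,1.000)
cell (1,2): code 1000 → (2.000,2.464)–(1.674,2.000)
cell (2,0): code 0110 → (2.000,0.949)–(3.000,0.409)
cell (2,2): code 1001 → (3.000,2.914)–(2.000,2.464)
cell (3,0): code 0010 → (3.000,0.409)–(3.968,1.000)
cell (3,1): code 0111 → (3.968,1.000)–(4.000,1.169)
cell (3,2): code 1001 → (4.000,2.139)–(3.000,2.914)
cell (4,1): code 0010 → (4.000,1.169)–(4.109,2.000)
cell (4,2): code 0001 → (4.109,2.000)–(4.000,2.139)
total: 10 segments, chained into 1 closed loop(s), length Σ = 7.490066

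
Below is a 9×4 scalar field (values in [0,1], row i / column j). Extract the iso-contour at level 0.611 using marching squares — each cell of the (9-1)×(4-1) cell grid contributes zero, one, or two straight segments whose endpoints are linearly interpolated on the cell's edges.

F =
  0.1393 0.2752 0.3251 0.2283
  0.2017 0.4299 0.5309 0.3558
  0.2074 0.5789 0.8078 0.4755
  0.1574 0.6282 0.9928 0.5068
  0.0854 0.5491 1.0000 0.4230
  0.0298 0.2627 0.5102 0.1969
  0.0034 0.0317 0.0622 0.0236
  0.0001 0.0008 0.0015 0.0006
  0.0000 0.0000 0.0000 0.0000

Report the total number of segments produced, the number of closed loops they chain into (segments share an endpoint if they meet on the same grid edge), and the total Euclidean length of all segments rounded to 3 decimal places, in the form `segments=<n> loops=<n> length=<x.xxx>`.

segments=10 loops=1 length=8.312

cell (1,1): code 0100 → (1.289,2.000)–(2.000,1.140)
cell (1,2): code 1000 → (2.000,2.592)–(1.289,2.000)
cell (2,0): code 0100 → (2.651,1.000)–(3.000,0.963)
cell (2,1): code 1110 → (2.000,1.140)–(2.651,1.000)
cell (2,2): code 1001 → (3.000,2.786)–(2.000,2.592)
cell (3,0): code 0010 → (3.000,0.963)–(3.217,1.000)
cell (3,1): code 0111 → (3.217,1.000)–(4.000,1.137)
cell (3,2): code 1001 → (4.000,2.674)–(3.000,2.786)
cell (4,1): code 0010 → (4.000,1.137)–(4.794,2.000)
cell (4,2): code 0001 → (4.794,2.000)–(4.000,2.674)
total: 10 segments, chained into 1 closed loop(s), length Σ = 8.311560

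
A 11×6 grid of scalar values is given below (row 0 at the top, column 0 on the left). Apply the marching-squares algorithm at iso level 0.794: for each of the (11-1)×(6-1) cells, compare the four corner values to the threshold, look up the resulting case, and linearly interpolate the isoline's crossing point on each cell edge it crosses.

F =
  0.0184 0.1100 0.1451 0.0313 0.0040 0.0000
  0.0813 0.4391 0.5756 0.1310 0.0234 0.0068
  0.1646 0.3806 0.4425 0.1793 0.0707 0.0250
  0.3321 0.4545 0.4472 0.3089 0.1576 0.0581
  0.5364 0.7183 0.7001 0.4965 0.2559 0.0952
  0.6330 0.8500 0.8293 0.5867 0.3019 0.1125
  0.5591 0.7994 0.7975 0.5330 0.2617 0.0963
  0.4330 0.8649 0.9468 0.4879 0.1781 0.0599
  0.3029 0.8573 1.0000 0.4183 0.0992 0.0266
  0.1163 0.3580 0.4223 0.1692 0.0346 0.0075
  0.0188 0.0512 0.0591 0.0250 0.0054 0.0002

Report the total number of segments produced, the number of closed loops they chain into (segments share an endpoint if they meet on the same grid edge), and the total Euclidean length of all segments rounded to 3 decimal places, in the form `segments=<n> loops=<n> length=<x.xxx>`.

segments=12 loops=1 length=9.615

cell (4,0): code 0100 → (4.575,1.000)–(5.000,0.742)
cell (4,1): code 1100 → (4.727,2.000)–(4.575,1.000)
cell (4,2): code 1000 → (5.000,2.146)–(4.727,2.000)
cell (5,0): code 0110 → (5.000,0.742)–(6.000,0.978)
cell (5,2): code 1001 → (6.000,2.013)–(5.000,2.146)
cell (6,0): code 0110 → (6.000,0.978)–(7.000,0.836)
cell (6,2): code 1001 → (7.000,2.333)–(6.000,2.013)
cell (7,0): code 0110 → (7.000,0.836)–(8.000,0.886)
cell (7,2): code 1001 → (8.000,2.354)–(7.000,2.333)
cell (8,0): code 0010 → (8.000,0.886)–(8.127,1.000)
cell (8,1): code 0011 → (8.127,1.000)–(8.357,2.000)
cell (8,2): code 0001 → (8.357,2.000)–(8.000,2.354)
total: 12 segments, chained into 1 closed loop(s), length Σ = 9.615086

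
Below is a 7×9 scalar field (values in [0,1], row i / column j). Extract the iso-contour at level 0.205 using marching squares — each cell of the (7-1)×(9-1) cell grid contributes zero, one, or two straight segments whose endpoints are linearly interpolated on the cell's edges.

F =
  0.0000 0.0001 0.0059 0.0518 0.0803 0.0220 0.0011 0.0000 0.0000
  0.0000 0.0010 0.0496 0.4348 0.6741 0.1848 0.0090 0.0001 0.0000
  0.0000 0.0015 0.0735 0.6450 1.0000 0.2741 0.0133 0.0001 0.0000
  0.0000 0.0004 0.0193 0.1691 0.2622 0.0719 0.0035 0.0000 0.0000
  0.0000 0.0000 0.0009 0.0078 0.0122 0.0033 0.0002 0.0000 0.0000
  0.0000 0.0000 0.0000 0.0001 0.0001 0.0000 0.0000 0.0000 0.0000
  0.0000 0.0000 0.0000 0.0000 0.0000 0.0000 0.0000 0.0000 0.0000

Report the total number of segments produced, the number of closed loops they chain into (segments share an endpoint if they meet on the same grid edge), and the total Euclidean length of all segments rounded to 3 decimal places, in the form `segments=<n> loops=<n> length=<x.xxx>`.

segments=12 loops=1 length=9.191

cell (0,2): code 0100 → (0.400,3.000)–(1.000,2.403)
cell (0,3): code 1100 → (0.210,4.000)–(0.400,3.000)
cell (0,4): code 1000 → (1.000,4.959)–(0.210,4.000)
cell (1,2): code 0110 → (1.000,2.403)–(2.000,2.230)
cell (1,4): code 1101 → (1.226,5.000)–(1.000,4.959)
cell (1,5): code 1000 → (2.000,5.265)–(1.226,5.000)
cell (2,2): code 0010 → (2.000,2.230)–(2.925,3.000)
cell (2,3): code 0111 → (2.925,3.000)–(3.000,3.386)
cell (2,4): code 1011 → (3.000,4.301)–(2.342,5.000)
cell (2,5): code 0001 → (2.342,5.000)–(2.000,5.265)
cell (3,3): code 0010 → (3.000,3.386)–(3.229,4.000)
cell (3,4): code 0001 → (3.229,4.000)–(3.000,4.301)
total: 12 segments, chained into 1 closed loop(s), length Σ = 9.191337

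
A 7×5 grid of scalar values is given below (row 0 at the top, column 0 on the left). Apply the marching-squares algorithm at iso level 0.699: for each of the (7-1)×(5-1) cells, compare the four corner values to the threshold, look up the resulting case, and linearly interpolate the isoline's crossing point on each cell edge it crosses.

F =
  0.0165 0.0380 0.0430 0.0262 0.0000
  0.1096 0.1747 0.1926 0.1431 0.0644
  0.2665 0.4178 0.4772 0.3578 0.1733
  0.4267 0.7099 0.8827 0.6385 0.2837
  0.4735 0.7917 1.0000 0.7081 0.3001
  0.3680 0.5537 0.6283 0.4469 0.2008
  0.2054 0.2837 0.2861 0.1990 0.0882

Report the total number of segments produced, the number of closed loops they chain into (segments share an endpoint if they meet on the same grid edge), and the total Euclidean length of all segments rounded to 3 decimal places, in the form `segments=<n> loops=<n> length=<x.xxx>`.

segments=10 loops=1 length=6.960

cell (2,0): code 0100 → (2.963,1.000)–(3.000,0.962)
cell (2,1): code 1100 → (2.547,2.000)–(2.963,1.000)
cell (2,2): code 1000 → (3.000,2.752)–(2.547,2.000)
cell (3,0): code 0110 → (3.000,0.962)–(4.000,0.709)
cell (3,2): code 1101 → (3.869,3.000)–(3.000,2.752)
cell (3,3): code 1000 → (4.000,3.022)–(3.869,3.000)
cell (4,0): code 0010 → (4.000,0.709)–(4.389,1.000)
cell (4,1): code 0011 → (4.389,1.000)–(4.810,2.000)
cell (4,2): code 0011 → (4.810,2.000)–(4.035,3.000)
cell (4,3): code 0001 → (4.035,3.000)–(4.000,3.022)
total: 10 segments, chained into 1 closed loop(s), length Σ = 6.960299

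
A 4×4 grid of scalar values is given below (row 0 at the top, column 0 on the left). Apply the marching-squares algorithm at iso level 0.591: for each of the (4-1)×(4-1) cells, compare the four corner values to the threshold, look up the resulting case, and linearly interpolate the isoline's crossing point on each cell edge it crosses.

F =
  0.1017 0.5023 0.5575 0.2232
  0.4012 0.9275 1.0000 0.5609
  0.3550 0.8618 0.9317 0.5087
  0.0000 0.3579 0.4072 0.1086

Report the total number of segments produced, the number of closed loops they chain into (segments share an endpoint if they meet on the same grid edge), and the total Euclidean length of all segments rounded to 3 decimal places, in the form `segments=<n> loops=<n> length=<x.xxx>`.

cell (0,0): code 0100 → (0.209,1.000)–(1.000,0.361)
cell (0,1): code 1100 → (0.076,2.000)–(0.209,1.000)
cell (0,2): code 1000 → (1.000,2.931)–(0.076,2.000)
cell (1,0): code 0110 → (1.000,0.361)–(2.000,0.466)
cell (1,2): code 1001 → (2.000,2.805)–(1.000,2.931)
cell (2,0): code 0010 → (2.000,0.466)–(2.537,1.000)
cell (2,1): code 0011 → (2.537,1.000)–(2.650,2.000)
cell (2,2): code 0001 → (2.650,2.000)–(2.000,2.805)
total: 8 segments, chained into 1 closed loop(s), length Σ = 8.150660

segments=8 loops=1 length=8.151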